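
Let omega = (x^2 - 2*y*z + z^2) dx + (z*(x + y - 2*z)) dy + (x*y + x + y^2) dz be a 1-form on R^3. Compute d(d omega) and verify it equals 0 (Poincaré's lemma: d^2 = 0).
d(d omega) = 0

Step 1: d omega = sum_{i<j} (∂f_j/∂x_i - ∂f_i/∂x_j) dx_i ∧ dx_j:
  coeff of dx ∧ dy: 3*z
  coeff of dx ∧ dz: 3*y - 2*z + 1
  coeff of dy ∧ dz: y + 4*z
Step 2: Apply d again to each 2-form coefficient. The only possible 3-form in R^3 is dx ∧ dy ∧ dz, with coefficient
  ∂(coeff of dy∧dz)/∂x - ∂(coeff of dx∧dz)/∂y + ∂(coeff of dx∧dy)/∂z
  = ∂/∂x (y + 4*z) - ∂/∂y (3*y - 2*z + 1) + ∂/∂z (3*z).
Each of these terms simplifies to sums of mixed partials that cancel in pairs. The result is 0 (by equality of mixed partials for smooth functions — Schwarz / Clairaut).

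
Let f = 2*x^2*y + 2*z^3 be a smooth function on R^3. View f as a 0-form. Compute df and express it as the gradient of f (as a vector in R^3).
df = (4*x*y) dx + (2*x^2) dy + (6*z^2) dz; grad f = (4*x*y, 2*x^2, 6*z^2)

For a 0-form f, d f = (∂f/∂x) dx + (∂f/∂y) dy + (∂f/∂z) dz. The components of the vector representation are exactly the entries of grad f in Cartesian coordinates:
  ∂f/∂x = 4*x*y
  ∂f/∂y = 2*x^2
  ∂f/∂z = 6*z^2.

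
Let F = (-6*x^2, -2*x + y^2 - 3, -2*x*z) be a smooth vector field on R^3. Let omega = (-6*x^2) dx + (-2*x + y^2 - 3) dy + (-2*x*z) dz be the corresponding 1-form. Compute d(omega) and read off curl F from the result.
d(omega) = (0) dy ∧ dz + (2*z) dz ∧ dx + (-2) dx ∧ dy; curl F = (0, 2*z, -2)

d omega = sum_{i<j} (∂f_j/∂x_i - ∂f_i/∂x_j) dx_i ∧ dx_j. Under the identification (dy ∧ dz, dz ∧ dx, dx ∧ dy) ↔ (e_x, e_y, e_z), the coefficients are exactly the components of curl F. Compute:
  ∂R/∂y - ∂Q/∂z = (0) - (0) = 0
  ∂P/∂z - ∂R/∂x = (0) - (-2*z) = 2*z
  ∂Q/∂x - ∂P/∂y = (-2) - (0) = -2.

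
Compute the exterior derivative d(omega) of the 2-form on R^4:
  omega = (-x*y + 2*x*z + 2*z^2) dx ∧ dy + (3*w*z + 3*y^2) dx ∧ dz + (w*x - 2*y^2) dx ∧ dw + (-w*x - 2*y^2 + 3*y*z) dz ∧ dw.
d(omega) = (2*x - 6*y + 4*z) dx ∧ dy ∧ dz + (-w + 3*z) dx ∧ dz ∧ dw + (4*y) dx ∧ dy ∧ dw + (-4*y + 3*z) dy ∧ dz ∧ dw

For a 2-form omega = sum_{i<j} g_{ij} dx_i ∧ dx_j, the exterior derivative is
  d(omega) = sum_{i<j} d(g_{ij}) ∧ dx_i ∧ dx_j = sum_{i<j, k} (∂g_{ij}/∂x_k) dx_k ∧ dx_i ∧ dx_j.
Expand each term, using dx_k ∧ dx_i ∧ dx_j = sgn(permutation) dx_{(a)} ∧ dx_{(b)} ∧ dx_{(c)} with (a < b < c) sorted:
  d(-x*y + 2*x*z + 2*z^2) includes (∂/∂z)(-x*y + 2*x*z + 2*z^2) dz = (2*x + 4*z) dz, which multiplied by dx ∧ dy gives (2*x + 4*z) dx ∧ dy ∧ dz
  d(3*w*z + 3*y^2) includes (∂/∂y)(3*w*z + 3*y^2) dy = (6*y) dy, which multiplied by dx ∧ dz gives (-6*y) dx ∧ dy ∧ dz
  d(3*w*z + 3*y^2) includes (∂/∂w)(3*w*z + 3*y^2) dw = (3*z) dw, which multiplied by dx ∧ dz gives (3*z) dx ∧ dz ∧ dw
  d(w*x - 2*y^2) includes (∂/∂y)(w*x - 2*y^2) dy = (-4*y) dy, which multiplied by dx ∧ dw gives (4*y) dx ∧ dy ∧ dw
  d(-w*x - 2*y^2 + 3*y*z) includes (∂/∂x)(-w*x - 2*y^2 + 3*y*z) dx = (-w) dx, which multiplied by dz ∧ dw gives (-w) dx ∧ dz ∧ dw
  d(-w*x - 2*y^2 + 3*y*z) includes (∂/∂y)(-w*x - 2*y^2 + 3*y*z) dy = (-4*y + 3*z) dy, which multiplied by dz ∧ dw gives (-4*y + 3*z) dy ∧ dz ∧ dw
Collecting like 3-forms: d(omega) = (2*x - 6*y + 4*z) dx ∧ dy ∧ dz + (-w + 3*z) dx ∧ dz ∧ dw + (4*y) dx ∧ dy ∧ dw + (-4*y + 3*z) dy ∧ dz ∧ dw.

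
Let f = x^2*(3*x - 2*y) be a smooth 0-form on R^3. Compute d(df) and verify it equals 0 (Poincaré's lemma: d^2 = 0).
d(df) = 0

Step 1: df = sum_i (∂f/∂x_i) dx_i = (x*(9*x - 4*y)) dx + (-2*x^2) dy + (0) dz.
Step 2: Apply d again. Using the 1-form formula, the coefficient of dx ∧ dy in d(df) is ∂^2 f/∂x ∂y - ∂^2 f/∂y ∂x = (-4*x) - (-4*x) = 0 (equality of mixed partials for smooth f).
Similarly for dx ∧ dz and dy ∧ dz — all coefficients vanish. So d(df) = 0.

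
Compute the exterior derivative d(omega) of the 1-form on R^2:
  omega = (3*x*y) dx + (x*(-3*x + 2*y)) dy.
d(omega) = (-9*x + 2*y) dx ∧ dy

For a 1-form omega = sum_i f_i dx_i, the exterior derivative is
  d(omega) = sum_{i < j} (∂f_j/∂x_i - ∂f_i/∂x_j) dx_i ∧ dx_j.
  coefficient of dx ∧ dy: ∂f_2/∂x - ∂f_1/∂y = ∂(x*(-3*x + 2*y))/∂x - ∂(3*x*y)/∂y = -9*x + 2*y
Assembling: d(omega) = (-9*x + 2*y) dx ∧ dy.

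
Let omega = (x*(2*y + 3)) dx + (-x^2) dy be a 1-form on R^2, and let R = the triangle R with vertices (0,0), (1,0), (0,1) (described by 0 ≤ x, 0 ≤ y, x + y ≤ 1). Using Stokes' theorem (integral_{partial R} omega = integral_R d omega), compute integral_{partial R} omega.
integral_(partial R) omega = -2/3

Stokes: integral_partial_R omega = integral_R d omega with d omega = (∂Q/∂x - ∂P/∂y) dx ∧ dy.
  ∂Q/∂x = -2*x
  ∂P/∂y = 2*x
  integrand = ∂Q/∂x - ∂P/∂y = -4*x.
Integrating over R: integral_0^1 integral_0^{1-x} (-4*x) dy dx = -2/3.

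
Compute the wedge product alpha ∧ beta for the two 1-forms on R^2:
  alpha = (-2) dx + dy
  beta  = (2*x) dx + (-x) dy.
alpha ∧ beta = 0

Distribute the wedge, using dx_i ∧ dx_j = -dx_j ∧ dx_i and dx_i ∧ dx_i = 0. For each pair (i, j) with i < j, the coefficient of dx_i ∧ dx_j in alpha ∧ beta is (alpha_i * beta_j - alpha_j * beta_i). Collecting: alpha ∧ beta = 0.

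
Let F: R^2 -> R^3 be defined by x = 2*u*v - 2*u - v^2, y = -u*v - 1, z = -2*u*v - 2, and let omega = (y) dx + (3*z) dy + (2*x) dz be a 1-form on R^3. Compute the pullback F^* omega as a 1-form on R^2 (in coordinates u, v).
F^* omega = (-4*u*v^2 + 10*u*v + 4*v^3 + 4*v + 2) du + (-4*u^2*v + 8*u^2 + 6*u*v^2 + 4*u + 2*v) dv

Using F^*(f dg) = (f ∘ F) d(g ∘ F), substitute each coordinate x_i by F_i(u, v) in f_i, and replace dx_i by d F_i = (∂F_i/∂u) du + (∂F_i/∂v) dv.
  For the x component: f_1(F) = -u*v - 1; d F_1 = (2*v - 2) du + (2*u - 2*v) dv
  For the y component: f_2(F) = -6*u*v - 6; d F_2 = (-v) du + (-u) dv
  For the z component: f_3(F) = 4*u*v - 4*u - 2*v^2; d F_3 = (-2*v) du + (-2*u) dv
Combining and collecting du, dv coefficients:
  coeff of du: -4*u*v^2 + 10*u*v + 4*v^3 + 4*v + 2
  coeff of dv: -4*u^2*v + 8*u^2 + 6*u*v^2 + 4*u + 2*v
F^* omega = (-4*u*v^2 + 10*u*v + 4*v^3 + 4*v + 2) du + (-4*u^2*v + 8*u^2 + 6*u*v^2 + 4*u + 2*v) dv.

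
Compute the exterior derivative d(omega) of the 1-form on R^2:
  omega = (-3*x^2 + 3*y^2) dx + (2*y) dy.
d(omega) = (-6*y) dx ∧ dy

For a 1-form omega = sum_i f_i dx_i, the exterior derivative is
  d(omega) = sum_{i < j} (∂f_j/∂x_i - ∂f_i/∂x_j) dx_i ∧ dx_j.
  coefficient of dx ∧ dy: ∂f_2/∂x - ∂f_1/∂y = ∂(2*y)/∂x - ∂(-3*x^2 + 3*y^2)/∂y = -6*y
Assembling: d(omega) = (-6*y) dx ∧ dy.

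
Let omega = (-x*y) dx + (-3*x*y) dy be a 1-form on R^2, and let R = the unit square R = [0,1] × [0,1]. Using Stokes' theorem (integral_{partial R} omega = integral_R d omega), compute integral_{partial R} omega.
integral_(partial R) omega = -1

Stokes: integral_partial_R omega = integral_R d omega with d omega = (∂Q/∂x - ∂P/∂y) dx ∧ dy.
  ∂Q/∂x = -3*y
  ∂P/∂y = -x
  integrand = ∂Q/∂x - ∂P/∂y = x - 3*y.
Integrating over R: integral_0^1 integral_0^1 (x - 3*y) dx dy = -1.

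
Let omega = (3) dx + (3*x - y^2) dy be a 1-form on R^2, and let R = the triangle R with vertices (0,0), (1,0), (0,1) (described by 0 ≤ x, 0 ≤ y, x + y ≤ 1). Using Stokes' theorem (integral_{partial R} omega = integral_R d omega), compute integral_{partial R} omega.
integral_(partial R) omega = 3/2

Stokes: integral_partial_R omega = integral_R d omega with d omega = (∂Q/∂x - ∂P/∂y) dx ∧ dy.
  ∂Q/∂x = 3
  ∂P/∂y = 0
  integrand = ∂Q/∂x - ∂P/∂y = 3.
Integrating over R: integral_0^1 integral_0^{1-x} (3) dy dx = 3/2.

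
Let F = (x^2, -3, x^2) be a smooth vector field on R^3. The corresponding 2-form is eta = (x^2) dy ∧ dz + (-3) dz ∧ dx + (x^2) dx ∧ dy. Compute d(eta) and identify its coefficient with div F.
d(eta) = (2*x) dx ∧ dy ∧ dz; div F = 2*x

For a 2-form in R^3 of the form above, applying d gives a 3-form with coefficient ∂P/∂x + ∂Q/∂y + ∂R/∂z:
  ∂P/∂x = 2*x
  ∂Q/∂y = 0
  ∂R/∂z = 0
Sum = 2*x, which is exactly div F.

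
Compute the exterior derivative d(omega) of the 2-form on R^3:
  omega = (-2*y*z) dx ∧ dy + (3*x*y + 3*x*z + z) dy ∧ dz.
d(omega) = (y + 3*z) dx ∧ dy ∧ dz

For a 2-form omega = sum_{i<j} g_{ij} dx_i ∧ dx_j, the exterior derivative is
  d(omega) = sum_{i<j} d(g_{ij}) ∧ dx_i ∧ dx_j = sum_{i<j, k} (∂g_{ij}/∂x_k) dx_k ∧ dx_i ∧ dx_j.
Expand each term, using dx_k ∧ dx_i ∧ dx_j = sgn(permutation) dx_{(a)} ∧ dx_{(b)} ∧ dx_{(c)} with (a < b < c) sorted:
  d(-2*y*z) includes (∂/∂z)(-2*y*z) dz = (-2*y) dz, which multiplied by dx ∧ dy gives (-2*y) dx ∧ dy ∧ dz
  d(3*x*y + 3*x*z + z) includes (∂/∂x)(3*x*y + 3*x*z + z) dx = (3*y + 3*z) dx, which multiplied by dy ∧ dz gives (3*y + 3*z) dx ∧ dy ∧ dz
Collecting like 3-forms: d(omega) = (y + 3*z) dx ∧ dy ∧ dz.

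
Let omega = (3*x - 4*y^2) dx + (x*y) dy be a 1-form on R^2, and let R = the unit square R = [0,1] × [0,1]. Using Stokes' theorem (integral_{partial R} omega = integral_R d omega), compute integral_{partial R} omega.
integral_(partial R) omega = 9/2

Stokes: integral_partial_R omega = integral_R d omega with d omega = (∂Q/∂x - ∂P/∂y) dx ∧ dy.
  ∂Q/∂x = y
  ∂P/∂y = -8*y
  integrand = ∂Q/∂x - ∂P/∂y = 9*y.
Integrating over R: integral_0^1 integral_0^1 (9*y) dx dy = 9/2.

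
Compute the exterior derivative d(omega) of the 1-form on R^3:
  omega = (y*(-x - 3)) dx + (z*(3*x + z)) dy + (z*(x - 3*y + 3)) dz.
d(omega) = (x + 3*z + 3) dx ∧ dy + (z) dx ∧ dz + (-3*x - 5*z) dy ∧ dz

For a 1-form omega = sum_i f_i dx_i, the exterior derivative is
  d(omega) = sum_{i < j} (∂f_j/∂x_i - ∂f_i/∂x_j) dx_i ∧ dx_j.
  coefficient of dx ∧ dy: ∂f_2/∂x - ∂f_1/∂y = ∂(z*(3*x + z))/∂x - ∂(y*(-x - 3))/∂y = x + 3*z + 3
  coefficient of dx ∧ dz: ∂f_3/∂x - ∂f_1/∂z = ∂(z*(x - 3*y + 3))/∂x - ∂(y*(-x - 3))/∂z = z
  coefficient of dy ∧ dz: ∂f_3/∂y - ∂f_2/∂z = ∂(z*(x - 3*y + 3))/∂y - ∂(z*(3*x + z))/∂z = -3*x - 5*z
Assembling: d(omega) = (x + 3*z + 3) dx ∧ dy + (z) dx ∧ dz + (-3*x - 5*z) dy ∧ dz.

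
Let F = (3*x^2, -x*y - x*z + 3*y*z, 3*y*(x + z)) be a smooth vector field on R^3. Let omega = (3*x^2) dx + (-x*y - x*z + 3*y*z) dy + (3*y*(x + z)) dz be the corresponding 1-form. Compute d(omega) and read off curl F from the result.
d(omega) = (4*x - 3*y + 3*z) dy ∧ dz + (-3*y) dz ∧ dx + (-y - z) dx ∧ dy; curl F = (4*x - 3*y + 3*z, -3*y, -y - z)

d omega = sum_{i<j} (∂f_j/∂x_i - ∂f_i/∂x_j) dx_i ∧ dx_j. Under the identification (dy ∧ dz, dz ∧ dx, dx ∧ dy) ↔ (e_x, e_y, e_z), the coefficients are exactly the components of curl F. Compute:
  ∂R/∂y - ∂Q/∂z = (3*x + 3*z) - (-x + 3*y) = 4*x - 3*y + 3*z
  ∂P/∂z - ∂R/∂x = (0) - (3*y) = -3*y
  ∂Q/∂x - ∂P/∂y = (-y - z) - (0) = -y - z.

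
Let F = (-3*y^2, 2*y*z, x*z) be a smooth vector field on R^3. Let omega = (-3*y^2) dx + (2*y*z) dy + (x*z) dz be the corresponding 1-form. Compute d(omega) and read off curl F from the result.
d(omega) = (-2*y) dy ∧ dz + (-z) dz ∧ dx + (6*y) dx ∧ dy; curl F = (-2*y, -z, 6*y)

d omega = sum_{i<j} (∂f_j/∂x_i - ∂f_i/∂x_j) dx_i ∧ dx_j. Under the identification (dy ∧ dz, dz ∧ dx, dx ∧ dy) ↔ (e_x, e_y, e_z), the coefficients are exactly the components of curl F. Compute:
  ∂R/∂y - ∂Q/∂z = (0) - (2*y) = -2*y
  ∂P/∂z - ∂R/∂x = (0) - (z) = -z
  ∂Q/∂x - ∂P/∂y = (0) - (-6*y) = 6*y.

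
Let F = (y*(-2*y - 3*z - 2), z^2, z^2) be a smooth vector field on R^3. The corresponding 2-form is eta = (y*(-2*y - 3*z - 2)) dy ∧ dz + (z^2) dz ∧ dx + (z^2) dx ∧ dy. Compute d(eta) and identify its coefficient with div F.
d(eta) = (2*z) dx ∧ dy ∧ dz; div F = 2*z

For a 2-form in R^3 of the form above, applying d gives a 3-form with coefficient ∂P/∂x + ∂Q/∂y + ∂R/∂z:
  ∂P/∂x = 0
  ∂Q/∂y = 0
  ∂R/∂z = 2*z
Sum = 2*z, which is exactly div F.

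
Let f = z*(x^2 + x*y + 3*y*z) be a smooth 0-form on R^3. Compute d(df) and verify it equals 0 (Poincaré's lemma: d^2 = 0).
d(df) = 0

Step 1: df = sum_i (∂f/∂x_i) dx_i = (z*(2*x + y)) dx + (z*(x + 3*z)) dy + (x^2 + x*y + 6*y*z) dz.
Step 2: Apply d again. Using the 1-form formula, the coefficient of dx ∧ dy in d(df) is ∂^2 f/∂x ∂y - ∂^2 f/∂y ∂x = (z) - (z) = 0 (equality of mixed partials for smooth f).
Similarly for dx ∧ dz and dy ∧ dz — all coefficients vanish. So d(df) = 0.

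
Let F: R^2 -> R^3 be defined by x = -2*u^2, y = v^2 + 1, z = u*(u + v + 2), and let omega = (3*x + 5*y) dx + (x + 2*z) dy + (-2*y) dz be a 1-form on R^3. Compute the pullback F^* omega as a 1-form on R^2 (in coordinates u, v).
F^* omega = (24*u^3 - 24*u*v^2 - 24*u - 2*v^3 - 4*v^2 - 2*v - 4) du + (2*u*(v^2 + 4*v - 1)) dv

Using F^*(f dg) = (f ∘ F) d(g ∘ F), substitute each coordinate x_i by F_i(u, v) in f_i, and replace dx_i by d F_i = (∂F_i/∂u) du + (∂F_i/∂v) dv.
  For the x component: f_1(F) = -6*u^2 + 5*v^2 + 5; d F_1 = (-4*u) du + (0) dv
  For the y component: f_2(F) = 2*u*(v + 2); d F_2 = (0) du + (2*v) dv
  For the z component: f_3(F) = -2*v^2 - 2; d F_3 = (2*u + v + 2) du + (u) dv
Combining and collecting du, dv coefficients:
  coeff of du: 24*u^3 - 24*u*v^2 - 24*u - 2*v^3 - 4*v^2 - 2*v - 4
  coeff of dv: 2*u*(v^2 + 4*v - 1)
F^* omega = (24*u^3 - 24*u*v^2 - 24*u - 2*v^3 - 4*v^2 - 2*v - 4) du + (2*u*(v^2 + 4*v - 1)) dv.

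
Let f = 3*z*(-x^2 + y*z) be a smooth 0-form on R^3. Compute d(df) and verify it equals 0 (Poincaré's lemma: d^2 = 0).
d(df) = 0

Step 1: df = sum_i (∂f/∂x_i) dx_i = (-6*x*z) dx + (3*z^2) dy + (-3*x^2 + 6*y*z) dz.
Step 2: Apply d again. Using the 1-form formula, the coefficient of dx ∧ dy in d(df) is ∂^2 f/∂x ∂y - ∂^2 f/∂y ∂x = (0) - (0) = 0 (equality of mixed partials for smooth f).
Similarly for dx ∧ dz and dy ∧ dz — all coefficients vanish. So d(df) = 0.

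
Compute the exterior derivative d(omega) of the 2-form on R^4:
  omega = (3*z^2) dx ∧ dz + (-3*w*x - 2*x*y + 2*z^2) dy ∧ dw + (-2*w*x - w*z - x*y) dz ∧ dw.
d(omega) = (-3*w - 2*y) dx ∧ dy ∧ dw + (-x - 4*z) dy ∧ dz ∧ dw + (-2*w - y) dx ∧ dz ∧ dw

For a 2-form omega = sum_{i<j} g_{ij} dx_i ∧ dx_j, the exterior derivative is
  d(omega) = sum_{i<j} d(g_{ij}) ∧ dx_i ∧ dx_j = sum_{i<j, k} (∂g_{ij}/∂x_k) dx_k ∧ dx_i ∧ dx_j.
Expand each term, using dx_k ∧ dx_i ∧ dx_j = sgn(permutation) dx_{(a)} ∧ dx_{(b)} ∧ dx_{(c)} with (a < b < c) sorted:
  d(-3*w*x - 2*x*y + 2*z^2) includes (∂/∂x)(-3*w*x - 2*x*y + 2*z^2) dx = (-3*w - 2*y) dx, which multiplied by dy ∧ dw gives (-3*w - 2*y) dx ∧ dy ∧ dw
  d(-3*w*x - 2*x*y + 2*z^2) includes (∂/∂z)(-3*w*x - 2*x*y + 2*z^2) dz = (4*z) dz, which multiplied by dy ∧ dw gives (-4*z) dy ∧ dz ∧ dw
  d(-2*w*x - w*z - x*y) includes (∂/∂x)(-2*w*x - w*z - x*y) dx = (-2*w - y) dx, which multiplied by dz ∧ dw gives (-2*w - y) dx ∧ dz ∧ dw
  d(-2*w*x - w*z - x*y) includes (∂/∂y)(-2*w*x - w*z - x*y) dy = (-x) dy, which multiplied by dz ∧ dw gives (-x) dy ∧ dz ∧ dw
Collecting like 3-forms: d(omega) = (-3*w - 2*y) dx ∧ dy ∧ dw + (-x - 4*z) dy ∧ dz ∧ dw + (-2*w - y) dx ∧ dz ∧ dw.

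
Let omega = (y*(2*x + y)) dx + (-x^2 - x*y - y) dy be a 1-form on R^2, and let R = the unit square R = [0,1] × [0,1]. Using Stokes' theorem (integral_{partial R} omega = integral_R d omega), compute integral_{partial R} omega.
integral_(partial R) omega = -7/2

Stokes: integral_partial_R omega = integral_R d omega with d omega = (∂Q/∂x - ∂P/∂y) dx ∧ dy.
  ∂Q/∂x = -2*x - y
  ∂P/∂y = 2*x + 2*y
  integrand = ∂Q/∂x - ∂P/∂y = -4*x - 3*y.
Integrating over R: integral_0^1 integral_0^1 (-4*x - 3*y) dx dy = -7/2.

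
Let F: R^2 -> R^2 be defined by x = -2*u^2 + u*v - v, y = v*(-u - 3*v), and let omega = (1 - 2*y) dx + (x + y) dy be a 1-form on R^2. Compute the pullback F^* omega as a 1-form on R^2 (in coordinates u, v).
F^* omega = (-6*u^2*v - 22*u*v^2 - 4*u + 9*v^3 + v^2 + v) du + (2*u^3 + 14*u^2*v + 9*u*v^2 - u*v + u + 18*v^3 - 1) dv

Using F^*(f dg) = (f ∘ F) d(g ∘ F), substitute each coordinate x_i by F_i(u, v) in f_i, and replace dx_i by d F_i = (∂F_i/∂u) du + (∂F_i/∂v) dv.
  For the x component: f_1(F) = 2*u*v + 6*v^2 + 1; d F_1 = (-4*u + v) du + (u - 1) dv
  For the y component: f_2(F) = -2*u^2 - 3*v^2 - v; d F_2 = (-v) du + (-u - 6*v) dv
Combining and collecting du, dv coefficients:
  coeff of du: -6*u^2*v - 22*u*v^2 - 4*u + 9*v^3 + v^2 + v
  coeff of dv: 2*u^3 + 14*u^2*v + 9*u*v^2 - u*v + u + 18*v^3 - 1
F^* omega = (-6*u^2*v - 22*u*v^2 - 4*u + 9*v^3 + v^2 + v) du + (2*u^3 + 14*u^2*v + 9*u*v^2 - u*v + u + 18*v^3 - 1) dv.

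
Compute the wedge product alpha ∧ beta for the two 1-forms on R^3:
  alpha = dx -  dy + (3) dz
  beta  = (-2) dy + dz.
alpha ∧ beta = (-2) dx ∧ dy + (1) dx ∧ dz + (5) dy ∧ dz

Distribute the wedge, using dx_i ∧ dx_j = -dx_j ∧ dx_i and dx_i ∧ dx_i = 0. For each pair (i, j) with i < j, the coefficient of dx_i ∧ dx_j in alpha ∧ beta is (alpha_i * beta_j - alpha_j * beta_i). Collecting: alpha ∧ beta = (-2) dx ∧ dy + (1) dx ∧ dz + (5) dy ∧ dz.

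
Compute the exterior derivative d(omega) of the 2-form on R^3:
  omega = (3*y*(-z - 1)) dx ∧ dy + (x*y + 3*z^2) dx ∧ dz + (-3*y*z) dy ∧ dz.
d(omega) = (-x - 3*y) dx ∧ dy ∧ dz

For a 2-form omega = sum_{i<j} g_{ij} dx_i ∧ dx_j, the exterior derivative is
  d(omega) = sum_{i<j} d(g_{ij}) ∧ dx_i ∧ dx_j = sum_{i<j, k} (∂g_{ij}/∂x_k) dx_k ∧ dx_i ∧ dx_j.
Expand each term, using dx_k ∧ dx_i ∧ dx_j = sgn(permutation) dx_{(a)} ∧ dx_{(b)} ∧ dx_{(c)} with (a < b < c) sorted:
  d(3*y*(-z - 1)) includes (∂/∂z)(3*y*(-z - 1)) dz = (-3*y) dz, which multiplied by dx ∧ dy gives (-3*y) dx ∧ dy ∧ dz
  d(x*y + 3*z^2) includes (∂/∂y)(x*y + 3*z^2) dy = (x) dy, which multiplied by dx ∧ dz gives (-x) dx ∧ dy ∧ dz
Collecting like 3-forms: d(omega) = (-x - 3*y) dx ∧ dy ∧ dz.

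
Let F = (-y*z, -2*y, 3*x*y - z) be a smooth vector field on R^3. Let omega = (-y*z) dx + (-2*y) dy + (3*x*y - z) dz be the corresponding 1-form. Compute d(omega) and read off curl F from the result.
d(omega) = (3*x) dy ∧ dz + (-4*y) dz ∧ dx + (z) dx ∧ dy; curl F = (3*x, -4*y, z)

d omega = sum_{i<j} (∂f_j/∂x_i - ∂f_i/∂x_j) dx_i ∧ dx_j. Under the identification (dy ∧ dz, dz ∧ dx, dx ∧ dy) ↔ (e_x, e_y, e_z), the coefficients are exactly the components of curl F. Compute:
  ∂R/∂y - ∂Q/∂z = (3*x) - (0) = 3*x
  ∂P/∂z - ∂R/∂x = (-y) - (3*y) = -4*y
  ∂Q/∂x - ∂P/∂y = (0) - (-z) = z.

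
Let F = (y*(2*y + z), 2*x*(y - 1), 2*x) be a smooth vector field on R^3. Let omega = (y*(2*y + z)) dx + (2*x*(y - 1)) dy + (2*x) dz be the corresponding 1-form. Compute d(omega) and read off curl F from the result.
d(omega) = (0) dy ∧ dz + (y - 2) dz ∧ dx + (-2*y - z - 2) dx ∧ dy; curl F = (0, y - 2, -2*y - z - 2)

d omega = sum_{i<j} (∂f_j/∂x_i - ∂f_i/∂x_j) dx_i ∧ dx_j. Under the identification (dy ∧ dz, dz ∧ dx, dx ∧ dy) ↔ (e_x, e_y, e_z), the coefficients are exactly the components of curl F. Compute:
  ∂R/∂y - ∂Q/∂z = (0) - (0) = 0
  ∂P/∂z - ∂R/∂x = (y) - (2) = y - 2
  ∂Q/∂x - ∂P/∂y = (2*y - 2) - (4*y + z) = -2*y - z - 2.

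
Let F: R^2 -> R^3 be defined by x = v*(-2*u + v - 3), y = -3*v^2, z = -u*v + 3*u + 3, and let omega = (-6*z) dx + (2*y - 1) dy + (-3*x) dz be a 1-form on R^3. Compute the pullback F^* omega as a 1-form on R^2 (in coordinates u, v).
F^* omega = (3*v*(-6*u*v + 18*u + v^2 - 6*v + 21)) du + (-18*u^2*v + 36*u^2 + 15*u*v^2 - 63*u*v + 90*u + 36*v^3 - 30*v + 54) dv

Using F^*(f dg) = (f ∘ F) d(g ∘ F), substitute each coordinate x_i by F_i(u, v) in f_i, and replace dx_i by d F_i = (∂F_i/∂u) du + (∂F_i/∂v) dv.
  For the x component: f_1(F) = 6*u*v - 18*u - 18; d F_1 = (-2*v) du + (-2*u + 2*v - 3) dv
  For the y component: f_2(F) = -6*v^2 - 1; d F_2 = (0) du + (-6*v) dv
  For the z component: f_3(F) = 3*v*(2*u - v + 3); d F_3 = (3 - v) du + (-u) dv
Combining and collecting du, dv coefficients:
  coeff of du: 3*v*(-6*u*v + 18*u + v^2 - 6*v + 21)
  coeff of dv: -18*u^2*v + 36*u^2 + 15*u*v^2 - 63*u*v + 90*u + 36*v^3 - 30*v + 54
F^* omega = (3*v*(-6*u*v + 18*u + v^2 - 6*v + 21)) du + (-18*u^2*v + 36*u^2 + 15*u*v^2 - 63*u*v + 90*u + 36*v^3 - 30*v + 54) dv.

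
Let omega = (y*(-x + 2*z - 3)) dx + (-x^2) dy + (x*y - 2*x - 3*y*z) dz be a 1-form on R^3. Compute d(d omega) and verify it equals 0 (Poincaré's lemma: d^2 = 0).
d(d omega) = 0

Step 1: d omega = sum_{i<j} (∂f_j/∂x_i - ∂f_i/∂x_j) dx_i ∧ dx_j:
  coeff of dx ∧ dy: -x - 2*z + 3
  coeff of dx ∧ dz: -y - 2
  coeff of dy ∧ dz: x - 3*z
Step 2: Apply d again to each 2-form coefficient. The only possible 3-form in R^3 is dx ∧ dy ∧ dz, with coefficient
  ∂(coeff of dy∧dz)/∂x - ∂(coeff of dx∧dz)/∂y + ∂(coeff of dx∧dy)/∂z
  = ∂/∂x (x - 3*z) - ∂/∂y (-y - 2) + ∂/∂z (-x - 2*z + 3).
Each of these terms simplifies to sums of mixed partials that cancel in pairs. The result is 0 (by equality of mixed partials for smooth functions — Schwarz / Clairaut).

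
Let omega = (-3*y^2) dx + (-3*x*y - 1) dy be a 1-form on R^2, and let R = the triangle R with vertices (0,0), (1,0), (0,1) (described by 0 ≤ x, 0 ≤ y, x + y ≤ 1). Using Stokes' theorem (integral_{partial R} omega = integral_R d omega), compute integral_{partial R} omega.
integral_(partial R) omega = 1/2

Stokes: integral_partial_R omega = integral_R d omega with d omega = (∂Q/∂x - ∂P/∂y) dx ∧ dy.
  ∂Q/∂x = -3*y
  ∂P/∂y = -6*y
  integrand = ∂Q/∂x - ∂P/∂y = 3*y.
Integrating over R: integral_0^1 integral_0^{1-x} (3*y) dy dx = 1/2.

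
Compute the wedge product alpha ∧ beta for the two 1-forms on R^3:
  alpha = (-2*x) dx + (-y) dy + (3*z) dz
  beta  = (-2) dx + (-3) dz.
alpha ∧ beta = (6*x + 6*z) dx ∧ dz + (-2*y) dx ∧ dy + (3*y) dy ∧ dz

Distribute the wedge, using dx_i ∧ dx_j = -dx_j ∧ dx_i and dx_i ∧ dx_i = 0. For each pair (i, j) with i < j, the coefficient of dx_i ∧ dx_j in alpha ∧ beta is (alpha_i * beta_j - alpha_j * beta_i). Collecting: alpha ∧ beta = (6*x + 6*z) dx ∧ dz + (-2*y) dx ∧ dy + (3*y) dy ∧ dz.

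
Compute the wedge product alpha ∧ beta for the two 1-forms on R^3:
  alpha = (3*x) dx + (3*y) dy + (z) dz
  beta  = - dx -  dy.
alpha ∧ beta = (-3*x + 3*y) dx ∧ dy + (z) dx ∧ dz + (z) dy ∧ dz

Distribute the wedge, using dx_i ∧ dx_j = -dx_j ∧ dx_i and dx_i ∧ dx_i = 0. For each pair (i, j) with i < j, the coefficient of dx_i ∧ dx_j in alpha ∧ beta is (alpha_i * beta_j - alpha_j * beta_i). Collecting: alpha ∧ beta = (-3*x + 3*y) dx ∧ dy + (z) dx ∧ dz + (z) dy ∧ dz.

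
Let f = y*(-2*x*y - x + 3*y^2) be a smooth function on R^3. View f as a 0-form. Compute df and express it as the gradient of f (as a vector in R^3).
df = (y*(-2*y - 1)) dx + (-4*x*y - x + 9*y^2) dy + (0) dz; grad f = (y*(-2*y - 1), -4*x*y - x + 9*y^2, 0)

For a 0-form f, d f = (∂f/∂x) dx + (∂f/∂y) dy + (∂f/∂z) dz. The components of the vector representation are exactly the entries of grad f in Cartesian coordinates:
  ∂f/∂x = y*(-2*y - 1)
  ∂f/∂y = -4*x*y - x + 9*y^2
  ∂f/∂z = 0.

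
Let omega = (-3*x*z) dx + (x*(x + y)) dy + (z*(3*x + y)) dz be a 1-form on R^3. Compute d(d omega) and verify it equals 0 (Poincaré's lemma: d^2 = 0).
d(d omega) = 0

Step 1: d omega = sum_{i<j} (∂f_j/∂x_i - ∂f_i/∂x_j) dx_i ∧ dx_j:
  coeff of dx ∧ dy: 2*x + y
  coeff of dx ∧ dz: 3*x + 3*z
  coeff of dy ∧ dz: z
Step 2: Apply d again to each 2-form coefficient. The only possible 3-form in R^3 is dx ∧ dy ∧ dz, with coefficient
  ∂(coeff of dy∧dz)/∂x - ∂(coeff of dx∧dz)/∂y + ∂(coeff of dx∧dy)/∂z
  = ∂/∂x (z) - ∂/∂y (3*x + 3*z) + ∂/∂z (2*x + y).
Each of these terms simplifies to sums of mixed partials that cancel in pairs. The result is 0 (by equality of mixed partials for smooth functions — Schwarz / Clairaut).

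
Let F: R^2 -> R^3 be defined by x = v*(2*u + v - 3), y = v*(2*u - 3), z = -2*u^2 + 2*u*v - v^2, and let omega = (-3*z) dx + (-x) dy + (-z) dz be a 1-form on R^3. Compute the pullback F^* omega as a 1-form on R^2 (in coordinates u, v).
F^* omega = (-8*u^3 + 24*u^2*v - 24*u*v^2 + 6*v^3 + 6*v^2) du + (16*u^3 - 12*u^2*v - 18*u^2 - 2*u*v^2 + 30*u*v + 4*v^3 - 6*v^2 - 9*v) dv

Using F^*(f dg) = (f ∘ F) d(g ∘ F), substitute each coordinate x_i by F_i(u, v) in f_i, and replace dx_i by d F_i = (∂F_i/∂u) du + (∂F_i/∂v) dv.
  For the x component: f_1(F) = 6*u^2 - 6*u*v + 3*v^2; d F_1 = (2*v) du + (2*u + 2*v - 3) dv
  For the y component: f_2(F) = v*(-2*u - v + 3); d F_2 = (2*v) du + (2*u - 3) dv
  For the z component: f_3(F) = 2*u^2 - 2*u*v + v^2; d F_3 = (-4*u + 2*v) du + (2*u - 2*v) dv
Combining and collecting du, dv coefficients:
  coeff of du: -8*u^3 + 24*u^2*v - 24*u*v^2 + 6*v^3 + 6*v^2
  coeff of dv: 16*u^3 - 12*u^2*v - 18*u^2 - 2*u*v^2 + 30*u*v + 4*v^3 - 6*v^2 - 9*v
F^* omega = (-8*u^3 + 24*u^2*v - 24*u*v^2 + 6*v^3 + 6*v^2) du + (16*u^3 - 12*u^2*v - 18*u^2 - 2*u*v^2 + 30*u*v + 4*v^3 - 6*v^2 - 9*v) dv.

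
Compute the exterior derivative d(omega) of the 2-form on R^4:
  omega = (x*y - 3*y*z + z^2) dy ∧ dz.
d(omega) = (y) dx ∧ dy ∧ dz

For a 2-form omega = sum_{i<j} g_{ij} dx_i ∧ dx_j, the exterior derivative is
  d(omega) = sum_{i<j} d(g_{ij}) ∧ dx_i ∧ dx_j = sum_{i<j, k} (∂g_{ij}/∂x_k) dx_k ∧ dx_i ∧ dx_j.
Expand each term, using dx_k ∧ dx_i ∧ dx_j = sgn(permutation) dx_{(a)} ∧ dx_{(b)} ∧ dx_{(c)} with (a < b < c) sorted:
  d(x*y - 3*y*z + z^2) includes (∂/∂x)(x*y - 3*y*z + z^2) dx = (y) dx, which multiplied by dy ∧ dz gives (y) dx ∧ dy ∧ dz
Collecting like 3-forms: d(omega) = (y) dx ∧ dy ∧ dz.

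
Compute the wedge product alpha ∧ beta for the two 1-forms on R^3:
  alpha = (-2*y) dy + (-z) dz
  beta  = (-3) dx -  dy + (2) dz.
alpha ∧ beta = (-6*y) dx ∧ dy + (-4*y - z) dy ∧ dz + (-3*z) dx ∧ dz

Distribute the wedge, using dx_i ∧ dx_j = -dx_j ∧ dx_i and dx_i ∧ dx_i = 0. For each pair (i, j) with i < j, the coefficient of dx_i ∧ dx_j in alpha ∧ beta is (alpha_i * beta_j - alpha_j * beta_i). Collecting: alpha ∧ beta = (-6*y) dx ∧ dy + (-4*y - z) dy ∧ dz + (-3*z) dx ∧ dz.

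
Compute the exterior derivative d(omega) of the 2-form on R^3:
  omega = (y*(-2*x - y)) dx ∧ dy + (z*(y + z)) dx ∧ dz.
d(omega) = (-z) dx ∧ dy ∧ dz

For a 2-form omega = sum_{i<j} g_{ij} dx_i ∧ dx_j, the exterior derivative is
  d(omega) = sum_{i<j} d(g_{ij}) ∧ dx_i ∧ dx_j = sum_{i<j, k} (∂g_{ij}/∂x_k) dx_k ∧ dx_i ∧ dx_j.
Expand each term, using dx_k ∧ dx_i ∧ dx_j = sgn(permutation) dx_{(a)} ∧ dx_{(b)} ∧ dx_{(c)} with (a < b < c) sorted:
  d(z*(y + z)) includes (∂/∂y)(z*(y + z)) dy = (z) dy, which multiplied by dx ∧ dz gives (-z) dx ∧ dy ∧ dz
Collecting like 3-forms: d(omega) = (-z) dx ∧ dy ∧ dz.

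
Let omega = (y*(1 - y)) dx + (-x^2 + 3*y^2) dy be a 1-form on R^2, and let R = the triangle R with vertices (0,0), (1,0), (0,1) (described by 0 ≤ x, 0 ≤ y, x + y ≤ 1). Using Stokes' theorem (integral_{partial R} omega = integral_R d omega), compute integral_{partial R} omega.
integral_(partial R) omega = -1/2

Stokes: integral_partial_R omega = integral_R d omega with d omega = (∂Q/∂x - ∂P/∂y) dx ∧ dy.
  ∂Q/∂x = -2*x
  ∂P/∂y = 1 - 2*y
  integrand = ∂Q/∂x - ∂P/∂y = -2*x + 2*y - 1.
Integrating over R: integral_0^1 integral_0^{1-x} (-2*x + 2*y - 1) dy dx = -1/2.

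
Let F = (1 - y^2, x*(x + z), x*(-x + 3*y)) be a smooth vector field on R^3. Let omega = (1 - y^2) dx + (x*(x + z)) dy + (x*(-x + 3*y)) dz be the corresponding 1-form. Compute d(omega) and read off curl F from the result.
d(omega) = (2*x) dy ∧ dz + (2*x - 3*y) dz ∧ dx + (2*x + 2*y + z) dx ∧ dy; curl F = (2*x, 2*x - 3*y, 2*x + 2*y + z)

d omega = sum_{i<j} (∂f_j/∂x_i - ∂f_i/∂x_j) dx_i ∧ dx_j. Under the identification (dy ∧ dz, dz ∧ dx, dx ∧ dy) ↔ (e_x, e_y, e_z), the coefficients are exactly the components of curl F. Compute:
  ∂R/∂y - ∂Q/∂z = (3*x) - (x) = 2*x
  ∂P/∂z - ∂R/∂x = (0) - (-2*x + 3*y) = 2*x - 3*y
  ∂Q/∂x - ∂P/∂y = (2*x + z) - (-2*y) = 2*x + 2*y + z.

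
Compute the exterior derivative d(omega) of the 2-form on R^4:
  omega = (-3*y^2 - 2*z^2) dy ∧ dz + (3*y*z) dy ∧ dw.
d(omega) = (-3*y) dy ∧ dz ∧ dw

For a 2-form omega = sum_{i<j} g_{ij} dx_i ∧ dx_j, the exterior derivative is
  d(omega) = sum_{i<j} d(g_{ij}) ∧ dx_i ∧ dx_j = sum_{i<j, k} (∂g_{ij}/∂x_k) dx_k ∧ dx_i ∧ dx_j.
Expand each term, using dx_k ∧ dx_i ∧ dx_j = sgn(permutation) dx_{(a)} ∧ dx_{(b)} ∧ dx_{(c)} with (a < b < c) sorted:
  d(3*y*z) includes (∂/∂z)(3*y*z) dz = (3*y) dz, which multiplied by dy ∧ dw gives (-3*y) dy ∧ dz ∧ dw
Collecting like 3-forms: d(omega) = (-3*y) dy ∧ dz ∧ dw.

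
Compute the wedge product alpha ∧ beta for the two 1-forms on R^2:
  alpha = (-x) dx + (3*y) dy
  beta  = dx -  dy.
alpha ∧ beta = (x - 3*y) dx ∧ dy

Distribute the wedge, using dx_i ∧ dx_j = -dx_j ∧ dx_i and dx_i ∧ dx_i = 0. For each pair (i, j) with i < j, the coefficient of dx_i ∧ dx_j in alpha ∧ beta is (alpha_i * beta_j - alpha_j * beta_i). Collecting: alpha ∧ beta = (x - 3*y) dx ∧ dy.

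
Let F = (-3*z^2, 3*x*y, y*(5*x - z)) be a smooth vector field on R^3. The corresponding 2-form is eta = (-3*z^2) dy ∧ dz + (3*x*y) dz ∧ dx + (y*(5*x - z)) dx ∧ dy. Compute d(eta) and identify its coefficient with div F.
d(eta) = (3*x - y) dx ∧ dy ∧ dz; div F = 3*x - y

For a 2-form in R^3 of the form above, applying d gives a 3-form with coefficient ∂P/∂x + ∂Q/∂y + ∂R/∂z:
  ∂P/∂x = 0
  ∂Q/∂y = 3*x
  ∂R/∂z = -y
Sum = 3*x - y, which is exactly div F.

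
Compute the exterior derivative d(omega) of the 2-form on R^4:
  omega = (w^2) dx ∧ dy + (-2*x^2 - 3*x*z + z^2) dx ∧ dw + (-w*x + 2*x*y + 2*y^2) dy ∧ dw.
d(omega) = (w + 2*y) dx ∧ dy ∧ dw + (3*x - 2*z) dx ∧ dz ∧ dw

For a 2-form omega = sum_{i<j} g_{ij} dx_i ∧ dx_j, the exterior derivative is
  d(omega) = sum_{i<j} d(g_{ij}) ∧ dx_i ∧ dx_j = sum_{i<j, k} (∂g_{ij}/∂x_k) dx_k ∧ dx_i ∧ dx_j.
Expand each term, using dx_k ∧ dx_i ∧ dx_j = sgn(permutation) dx_{(a)} ∧ dx_{(b)} ∧ dx_{(c)} with (a < b < c) sorted:
  d(w^2) includes (∂/∂w)(w^2) dw = (2*w) dw, which multiplied by dx ∧ dy gives (2*w) dx ∧ dy ∧ dw
  d(-2*x^2 - 3*x*z + z^2) includes (∂/∂z)(-2*x^2 - 3*x*z + z^2) dz = (-3*x + 2*z) dz, which multiplied by dx ∧ dw gives (3*x - 2*z) dx ∧ dz ∧ dw
  d(-w*x + 2*x*y + 2*y^2) includes (∂/∂x)(-w*x + 2*x*y + 2*y^2) dx = (-w + 2*y) dx, which multiplied by dy ∧ dw gives (-w + 2*y) dx ∧ dy ∧ dw
Collecting like 3-forms: d(omega) = (w + 2*y) dx ∧ dy ∧ dw + (3*x - 2*z) dx ∧ dz ∧ dw.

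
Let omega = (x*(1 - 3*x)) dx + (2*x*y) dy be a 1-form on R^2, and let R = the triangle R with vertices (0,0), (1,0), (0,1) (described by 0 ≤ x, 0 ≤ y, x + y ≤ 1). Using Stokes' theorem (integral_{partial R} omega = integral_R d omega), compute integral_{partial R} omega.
integral_(partial R) omega = 1/3

Stokes: integral_partial_R omega = integral_R d omega with d omega = (∂Q/∂x - ∂P/∂y) dx ∧ dy.
  ∂Q/∂x = 2*y
  ∂P/∂y = 0
  integrand = ∂Q/∂x - ∂P/∂y = 2*y.
Integrating over R: integral_0^1 integral_0^{1-x} (2*y) dy dx = 1/3.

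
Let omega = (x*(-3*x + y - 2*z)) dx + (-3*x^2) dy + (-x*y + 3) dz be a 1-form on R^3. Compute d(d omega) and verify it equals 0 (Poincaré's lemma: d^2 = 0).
d(d omega) = 0

Step 1: d omega = sum_{i<j} (∂f_j/∂x_i - ∂f_i/∂x_j) dx_i ∧ dx_j:
  coeff of dx ∧ dy: -7*x
  coeff of dx ∧ dz: 2*x - y
  coeff of dy ∧ dz: -x
Step 2: Apply d again to each 2-form coefficient. The only possible 3-form in R^3 is dx ∧ dy ∧ dz, with coefficient
  ∂(coeff of dy∧dz)/∂x - ∂(coeff of dx∧dz)/∂y + ∂(coeff of dx∧dy)/∂z
  = ∂/∂x (-x) - ∂/∂y (2*x - y) + ∂/∂z (-7*x).
Each of these terms simplifies to sums of mixed partials that cancel in pairs. The result is 0 (by equality of mixed partials for smooth functions — Schwarz / Clairaut).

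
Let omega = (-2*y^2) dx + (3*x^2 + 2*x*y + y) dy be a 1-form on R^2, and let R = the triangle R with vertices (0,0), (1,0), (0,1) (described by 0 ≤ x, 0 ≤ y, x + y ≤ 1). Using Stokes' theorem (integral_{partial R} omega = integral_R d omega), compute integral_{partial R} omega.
integral_(partial R) omega = 2

Stokes: integral_partial_R omega = integral_R d omega with d omega = (∂Q/∂x - ∂P/∂y) dx ∧ dy.
  ∂Q/∂x = 6*x + 2*y
  ∂P/∂y = -4*y
  integrand = ∂Q/∂x - ∂P/∂y = 6*x + 6*y.
Integrating over R: integral_0^1 integral_0^{1-x} (6*x + 6*y) dy dx = 2.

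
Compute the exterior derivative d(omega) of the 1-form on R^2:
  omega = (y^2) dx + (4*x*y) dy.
d(omega) = (2*y) dx ∧ dy

For a 1-form omega = sum_i f_i dx_i, the exterior derivative is
  d(omega) = sum_{i < j} (∂f_j/∂x_i - ∂f_i/∂x_j) dx_i ∧ dx_j.
  coefficient of dx ∧ dy: ∂f_2/∂x - ∂f_1/∂y = ∂(4*x*y)/∂x - ∂(y^2)/∂y = 2*y
Assembling: d(omega) = (2*y) dx ∧ dy.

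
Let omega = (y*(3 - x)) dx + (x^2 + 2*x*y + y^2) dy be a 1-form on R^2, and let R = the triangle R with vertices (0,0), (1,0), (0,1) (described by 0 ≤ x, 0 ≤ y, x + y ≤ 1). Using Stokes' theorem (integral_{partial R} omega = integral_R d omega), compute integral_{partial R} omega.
integral_(partial R) omega = -2/3

Stokes: integral_partial_R omega = integral_R d omega with d omega = (∂Q/∂x - ∂P/∂y) dx ∧ dy.
  ∂Q/∂x = 2*x + 2*y
  ∂P/∂y = 3 - x
  integrand = ∂Q/∂x - ∂P/∂y = 3*x + 2*y - 3.
Integrating over R: integral_0^1 integral_0^{1-x} (3*x + 2*y - 3) dy dx = -2/3.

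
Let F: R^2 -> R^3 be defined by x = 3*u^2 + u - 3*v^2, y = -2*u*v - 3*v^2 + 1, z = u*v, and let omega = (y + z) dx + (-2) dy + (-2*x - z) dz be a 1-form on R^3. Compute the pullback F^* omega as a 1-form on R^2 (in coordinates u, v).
F^* omega = (-12*u^2*v - 19*u*v^2 - 3*u*v + 6*u + 6*v^3 - 3*v^2 + 4*v + 1) du + (-6*u^3 - u^2*v - 2*u^2 + 12*u*v^2 + 4*u + 18*v^3 + 6*v) dv

Using F^*(f dg) = (f ∘ F) d(g ∘ F), substitute each coordinate x_i by F_i(u, v) in f_i, and replace dx_i by d F_i = (∂F_i/∂u) du + (∂F_i/∂v) dv.
  For the x component: f_1(F) = -u*v - 3*v^2 + 1; d F_1 = (6*u + 1) du + (-6*v) dv
  For the y component: f_2(F) = -2; d F_2 = (-2*v) du + (-2*u - 6*v) dv
  For the z component: f_3(F) = -6*u^2 - u*v - 2*u + 6*v^2; d F_3 = (v) du + (u) dv
Combining and collecting du, dv coefficients:
  coeff of du: -12*u^2*v - 19*u*v^2 - 3*u*v + 6*u + 6*v^3 - 3*v^2 + 4*v + 1
  coeff of dv: -6*u^3 - u^2*v - 2*u^2 + 12*u*v^2 + 4*u + 18*v^3 + 6*v
F^* omega = (-12*u^2*v - 19*u*v^2 - 3*u*v + 6*u + 6*v^3 - 3*v^2 + 4*v + 1) du + (-6*u^3 - u^2*v - 2*u^2 + 12*u*v^2 + 4*u + 18*v^3 + 6*v) dv.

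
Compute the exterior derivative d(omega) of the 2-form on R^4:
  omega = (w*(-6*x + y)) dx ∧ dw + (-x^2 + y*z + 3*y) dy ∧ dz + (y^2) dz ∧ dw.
d(omega) = (-w) dx ∧ dy ∧ dw + (-2*x) dx ∧ dy ∧ dz + (2*y) dy ∧ dz ∧ dw

For a 2-form omega = sum_{i<j} g_{ij} dx_i ∧ dx_j, the exterior derivative is
  d(omega) = sum_{i<j} d(g_{ij}) ∧ dx_i ∧ dx_j = sum_{i<j, k} (∂g_{ij}/∂x_k) dx_k ∧ dx_i ∧ dx_j.
Expand each term, using dx_k ∧ dx_i ∧ dx_j = sgn(permutation) dx_{(a)} ∧ dx_{(b)} ∧ dx_{(c)} with (a < b < c) sorted:
  d(w*(-6*x + y)) includes (∂/∂y)(w*(-6*x + y)) dy = (w) dy, which multiplied by dx ∧ dw gives (-w) dx ∧ dy ∧ dw
  d(-x^2 + y*z + 3*y) includes (∂/∂x)(-x^2 + y*z + 3*y) dx = (-2*x) dx, which multiplied by dy ∧ dz gives (-2*x) dx ∧ dy ∧ dz
  d(y^2) includes (∂/∂y)(y^2) dy = (2*y) dy, which multiplied by dz ∧ dw gives (2*y) dy ∧ dz ∧ dw
Collecting like 3-forms: d(omega) = (-w) dx ∧ dy ∧ dw + (-2*x) dx ∧ dy ∧ dz + (2*y) dy ∧ dz ∧ dw.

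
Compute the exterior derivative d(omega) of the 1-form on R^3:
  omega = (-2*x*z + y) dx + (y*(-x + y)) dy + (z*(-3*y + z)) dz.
d(omega) = (-y - 1) dx ∧ dy + (2*x) dx ∧ dz + (-3*z) dy ∧ dz

For a 1-form omega = sum_i f_i dx_i, the exterior derivative is
  d(omega) = sum_{i < j} (∂f_j/∂x_i - ∂f_i/∂x_j) dx_i ∧ dx_j.
  coefficient of dx ∧ dy: ∂f_2/∂x - ∂f_1/∂y = ∂(y*(-x + y))/∂x - ∂(-2*x*z + y)/∂y = -y - 1
  coefficient of dx ∧ dz: ∂f_3/∂x - ∂f_1/∂z = ∂(z*(-3*y + z))/∂x - ∂(-2*x*z + y)/∂z = 2*x
  coefficient of dy ∧ dz: ∂f_3/∂y - ∂f_2/∂z = ∂(z*(-3*y + z))/∂y - ∂(y*(-x + y))/∂z = -3*z
Assembling: d(omega) = (-y - 1) dx ∧ dy + (2*x) dx ∧ dz + (-3*z) dy ∧ dz.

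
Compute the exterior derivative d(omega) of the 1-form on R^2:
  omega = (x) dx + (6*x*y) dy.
d(omega) = (6*y) dx ∧ dy

For a 1-form omega = sum_i f_i dx_i, the exterior derivative is
  d(omega) = sum_{i < j} (∂f_j/∂x_i - ∂f_i/∂x_j) dx_i ∧ dx_j.
  coefficient of dx ∧ dy: ∂f_2/∂x - ∂f_1/∂y = ∂(6*x*y)/∂x - ∂(x)/∂y = 6*y
Assembling: d(omega) = (6*y) dx ∧ dy.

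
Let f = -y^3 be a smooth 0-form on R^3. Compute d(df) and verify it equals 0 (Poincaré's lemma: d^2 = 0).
d(df) = 0

Step 1: df = sum_i (∂f/∂x_i) dx_i = (0) dx + (-3*y^2) dy + (0) dz.
Step 2: Apply d again. Using the 1-form formula, the coefficient of dx ∧ dy in d(df) is ∂^2 f/∂x ∂y - ∂^2 f/∂y ∂x = (0) - (0) = 0 (equality of mixed partials for smooth f).
Similarly for dx ∧ dz and dy ∧ dz — all coefficients vanish. So d(df) = 0.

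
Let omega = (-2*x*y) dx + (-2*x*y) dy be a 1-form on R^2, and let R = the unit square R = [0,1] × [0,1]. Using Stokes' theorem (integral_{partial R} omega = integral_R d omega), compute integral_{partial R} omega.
integral_(partial R) omega = 0

Stokes: integral_partial_R omega = integral_R d omega with d omega = (∂Q/∂x - ∂P/∂y) dx ∧ dy.
  ∂Q/∂x = -2*y
  ∂P/∂y = -2*x
  integrand = ∂Q/∂x - ∂P/∂y = 2*x - 2*y.
Integrating over R: integral_0^1 integral_0^1 (2*x - 2*y) dx dy = 0.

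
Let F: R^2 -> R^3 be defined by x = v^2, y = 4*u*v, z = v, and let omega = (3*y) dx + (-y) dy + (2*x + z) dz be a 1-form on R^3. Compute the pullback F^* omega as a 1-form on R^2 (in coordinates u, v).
F^* omega = (-16*u*v^2) du + (v*(-16*u^2 + 24*u*v + 2*v + 1)) dv

Using F^*(f dg) = (f ∘ F) d(g ∘ F), substitute each coordinate x_i by F_i(u, v) in f_i, and replace dx_i by d F_i = (∂F_i/∂u) du + (∂F_i/∂v) dv.
  For the x component: f_1(F) = 12*u*v; d F_1 = (0) du + (2*v) dv
  For the y component: f_2(F) = -4*u*v; d F_2 = (4*v) du + (4*u) dv
  For the z component: f_3(F) = v*(2*v + 1); d F_3 = (0) du + (1) dv
Combining and collecting du, dv coefficients:
  coeff of du: -16*u*v^2
  coeff of dv: v*(-16*u^2 + 24*u*v + 2*v + 1)
F^* omega = (-16*u*v^2) du + (v*(-16*u^2 + 24*u*v + 2*v + 1)) dv.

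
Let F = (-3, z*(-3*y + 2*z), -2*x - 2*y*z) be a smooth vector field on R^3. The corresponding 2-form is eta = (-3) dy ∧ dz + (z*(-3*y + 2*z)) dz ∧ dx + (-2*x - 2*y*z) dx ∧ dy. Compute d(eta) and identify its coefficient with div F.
d(eta) = (-2*y - 3*z) dx ∧ dy ∧ dz; div F = -2*y - 3*z

For a 2-form in R^3 of the form above, applying d gives a 3-form with coefficient ∂P/∂x + ∂Q/∂y + ∂R/∂z:
  ∂P/∂x = 0
  ∂Q/∂y = -3*z
  ∂R/∂z = -2*y
Sum = -2*y - 3*z, which is exactly div F.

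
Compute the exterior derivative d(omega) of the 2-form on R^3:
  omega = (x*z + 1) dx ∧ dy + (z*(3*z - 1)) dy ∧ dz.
d(omega) = (x) dx ∧ dy ∧ dz

For a 2-form omega = sum_{i<j} g_{ij} dx_i ∧ dx_j, the exterior derivative is
  d(omega) = sum_{i<j} d(g_{ij}) ∧ dx_i ∧ dx_j = sum_{i<j, k} (∂g_{ij}/∂x_k) dx_k ∧ dx_i ∧ dx_j.
Expand each term, using dx_k ∧ dx_i ∧ dx_j = sgn(permutation) dx_{(a)} ∧ dx_{(b)} ∧ dx_{(c)} with (a < b < c) sorted:
  d(x*z + 1) includes (∂/∂z)(x*z + 1) dz = (x) dz, which multiplied by dx ∧ dy gives (x) dx ∧ dy ∧ dz
Collecting like 3-forms: d(omega) = (x) dx ∧ dy ∧ dz.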